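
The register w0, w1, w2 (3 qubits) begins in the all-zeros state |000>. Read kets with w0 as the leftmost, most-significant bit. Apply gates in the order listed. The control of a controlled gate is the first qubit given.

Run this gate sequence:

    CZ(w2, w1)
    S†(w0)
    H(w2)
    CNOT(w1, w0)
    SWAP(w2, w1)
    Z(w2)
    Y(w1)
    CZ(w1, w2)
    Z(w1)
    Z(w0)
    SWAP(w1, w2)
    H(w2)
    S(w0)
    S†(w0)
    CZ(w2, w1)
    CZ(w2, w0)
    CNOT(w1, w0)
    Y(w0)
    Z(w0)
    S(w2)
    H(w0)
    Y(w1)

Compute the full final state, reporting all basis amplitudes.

After the circuit, the state carries amplitude -sqrt(2)*I/2 on |010>, sqrt(2)*I/2 on |110>, and 0 on every other basis state.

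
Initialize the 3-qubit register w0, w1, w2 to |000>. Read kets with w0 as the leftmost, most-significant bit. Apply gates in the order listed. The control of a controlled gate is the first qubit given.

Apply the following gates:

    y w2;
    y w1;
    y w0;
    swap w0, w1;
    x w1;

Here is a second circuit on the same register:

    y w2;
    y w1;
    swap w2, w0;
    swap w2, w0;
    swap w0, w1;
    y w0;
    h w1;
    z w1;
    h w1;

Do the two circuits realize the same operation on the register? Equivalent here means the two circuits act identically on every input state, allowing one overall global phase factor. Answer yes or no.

No: there is an input state on which the two circuits produce genuinely different outputs (not merely differing by a phase).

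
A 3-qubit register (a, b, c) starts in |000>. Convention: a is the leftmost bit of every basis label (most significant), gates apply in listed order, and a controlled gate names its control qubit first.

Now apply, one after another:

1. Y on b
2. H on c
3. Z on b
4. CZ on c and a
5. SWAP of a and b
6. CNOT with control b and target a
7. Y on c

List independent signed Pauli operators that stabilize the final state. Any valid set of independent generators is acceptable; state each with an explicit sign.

The final state is stabilized by the group generated by -IIX, -ZII, +IZI; other independent generating sets are equally valid.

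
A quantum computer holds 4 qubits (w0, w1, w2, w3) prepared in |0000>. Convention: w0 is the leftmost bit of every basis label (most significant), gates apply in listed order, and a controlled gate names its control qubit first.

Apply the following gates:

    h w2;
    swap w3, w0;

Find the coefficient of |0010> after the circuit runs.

The amplitude on |0010> is sqrt(2)/2.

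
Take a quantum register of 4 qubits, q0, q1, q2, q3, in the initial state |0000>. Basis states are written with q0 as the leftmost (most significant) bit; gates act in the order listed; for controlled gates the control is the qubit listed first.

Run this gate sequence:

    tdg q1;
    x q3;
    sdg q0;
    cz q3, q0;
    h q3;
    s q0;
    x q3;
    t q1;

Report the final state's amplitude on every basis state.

The final amplitudes are -sqrt(2)/2 on |0000>, sqrt(2)/2 on |0001>, and 0 on every other basis state.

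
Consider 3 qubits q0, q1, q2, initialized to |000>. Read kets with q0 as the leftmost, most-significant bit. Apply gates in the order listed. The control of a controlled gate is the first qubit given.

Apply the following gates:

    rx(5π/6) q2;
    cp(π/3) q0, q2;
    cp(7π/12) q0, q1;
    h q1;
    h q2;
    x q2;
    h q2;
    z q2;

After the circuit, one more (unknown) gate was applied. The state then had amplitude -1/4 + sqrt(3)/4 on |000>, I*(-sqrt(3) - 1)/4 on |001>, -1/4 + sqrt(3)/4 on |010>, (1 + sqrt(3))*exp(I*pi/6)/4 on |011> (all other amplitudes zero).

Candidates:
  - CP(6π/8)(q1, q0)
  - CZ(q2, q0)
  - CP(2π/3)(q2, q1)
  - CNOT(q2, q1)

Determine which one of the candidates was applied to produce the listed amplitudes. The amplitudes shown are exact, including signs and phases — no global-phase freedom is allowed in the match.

It was CP(2π/3)(q2, q1) that produced the state shown. Key observation: steps 5-8 multiply out to the identity, so the circuit reduces to the remaining gates.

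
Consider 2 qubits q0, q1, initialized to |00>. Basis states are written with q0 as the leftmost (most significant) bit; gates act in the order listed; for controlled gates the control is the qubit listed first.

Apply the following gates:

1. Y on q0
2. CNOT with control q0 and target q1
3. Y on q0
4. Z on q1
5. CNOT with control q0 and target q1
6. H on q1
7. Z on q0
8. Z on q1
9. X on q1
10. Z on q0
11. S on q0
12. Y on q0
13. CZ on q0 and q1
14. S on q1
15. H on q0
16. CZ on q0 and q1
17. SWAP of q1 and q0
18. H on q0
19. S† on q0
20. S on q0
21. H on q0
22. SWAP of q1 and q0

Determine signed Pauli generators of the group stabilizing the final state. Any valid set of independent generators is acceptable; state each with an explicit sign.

One valid set of independent stabilizer generators is -XZ, -ZY (any independent generating set of the same group is equally correct). Key observation: the block from step 17 through step 22 cancels to the identity and can be dropped.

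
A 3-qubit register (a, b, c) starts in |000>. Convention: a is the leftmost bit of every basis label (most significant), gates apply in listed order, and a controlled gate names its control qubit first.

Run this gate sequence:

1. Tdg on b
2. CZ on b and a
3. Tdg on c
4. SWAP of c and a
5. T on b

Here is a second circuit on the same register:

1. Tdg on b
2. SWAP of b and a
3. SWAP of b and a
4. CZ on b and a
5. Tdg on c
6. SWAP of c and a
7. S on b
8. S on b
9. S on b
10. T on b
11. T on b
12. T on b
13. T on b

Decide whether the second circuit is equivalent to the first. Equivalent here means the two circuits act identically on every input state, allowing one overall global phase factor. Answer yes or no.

No, they are not equivalent — no single phase factor reconciles the two unitaries.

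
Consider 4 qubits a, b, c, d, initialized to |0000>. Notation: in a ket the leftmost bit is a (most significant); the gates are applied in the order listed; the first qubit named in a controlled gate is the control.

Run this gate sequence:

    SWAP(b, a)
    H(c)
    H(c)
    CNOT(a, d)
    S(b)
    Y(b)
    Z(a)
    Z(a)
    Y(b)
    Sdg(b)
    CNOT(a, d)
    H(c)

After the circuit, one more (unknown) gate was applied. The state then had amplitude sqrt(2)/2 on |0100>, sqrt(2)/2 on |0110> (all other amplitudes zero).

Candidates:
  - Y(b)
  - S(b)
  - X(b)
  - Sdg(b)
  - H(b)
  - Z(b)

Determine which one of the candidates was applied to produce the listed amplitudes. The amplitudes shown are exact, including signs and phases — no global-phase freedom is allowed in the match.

The applied gate was X(b). Key observation: steps 4-11 multiply out to the identity, so the circuit reduces to the remaining gates.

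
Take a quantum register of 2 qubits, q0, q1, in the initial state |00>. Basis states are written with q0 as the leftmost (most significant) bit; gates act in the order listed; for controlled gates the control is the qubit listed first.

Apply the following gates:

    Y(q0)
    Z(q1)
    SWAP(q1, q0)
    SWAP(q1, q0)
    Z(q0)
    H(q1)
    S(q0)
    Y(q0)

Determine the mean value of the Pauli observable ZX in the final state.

The observable ZX averages to 1. Key observation: the block from step 3 through step 4 cancels to the identity and can be dropped.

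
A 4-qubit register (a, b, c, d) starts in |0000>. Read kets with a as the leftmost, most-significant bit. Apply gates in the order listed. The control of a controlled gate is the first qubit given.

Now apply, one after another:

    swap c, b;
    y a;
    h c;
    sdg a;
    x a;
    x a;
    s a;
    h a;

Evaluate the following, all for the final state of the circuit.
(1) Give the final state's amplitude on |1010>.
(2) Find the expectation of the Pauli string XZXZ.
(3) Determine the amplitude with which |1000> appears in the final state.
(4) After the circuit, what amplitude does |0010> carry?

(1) |1010> carries amplitude -I/2 in the final state.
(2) The observable XZXZ averages to -1.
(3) The amplitude on |1000> is -I/2.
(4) The amplitude on |0010> is I/2.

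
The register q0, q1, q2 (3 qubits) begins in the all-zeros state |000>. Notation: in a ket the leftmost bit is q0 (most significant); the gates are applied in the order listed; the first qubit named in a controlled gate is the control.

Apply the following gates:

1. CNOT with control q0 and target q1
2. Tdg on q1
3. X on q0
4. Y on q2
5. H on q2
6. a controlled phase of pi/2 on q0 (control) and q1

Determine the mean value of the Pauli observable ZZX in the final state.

In the final state, ZZX has expectation 1.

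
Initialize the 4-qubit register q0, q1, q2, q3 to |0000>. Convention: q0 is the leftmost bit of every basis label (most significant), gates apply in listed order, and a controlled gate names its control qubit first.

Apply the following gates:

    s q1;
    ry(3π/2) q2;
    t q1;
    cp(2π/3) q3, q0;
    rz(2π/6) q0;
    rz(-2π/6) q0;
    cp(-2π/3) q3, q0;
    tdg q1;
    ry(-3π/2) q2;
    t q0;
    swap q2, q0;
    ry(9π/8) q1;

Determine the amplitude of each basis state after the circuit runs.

The final amplitudes are -sin(pi/16) on |0000>, sin(7*pi/16) on |0100>, and 0 on every other basis state. Key observation: gates 2-9 undo each other exactly, leaving only the rest of the circuit to track.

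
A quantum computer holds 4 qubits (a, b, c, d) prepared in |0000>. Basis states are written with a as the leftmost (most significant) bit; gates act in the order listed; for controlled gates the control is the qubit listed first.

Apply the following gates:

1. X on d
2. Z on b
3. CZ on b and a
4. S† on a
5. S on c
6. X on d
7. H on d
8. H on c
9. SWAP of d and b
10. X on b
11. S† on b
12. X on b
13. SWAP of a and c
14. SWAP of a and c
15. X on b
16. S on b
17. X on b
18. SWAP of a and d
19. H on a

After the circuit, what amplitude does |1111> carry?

|1111> carries amplitude 0 in the final state. Key observation: gates 10-17 undo each other exactly, leaving only the rest of the circuit to track.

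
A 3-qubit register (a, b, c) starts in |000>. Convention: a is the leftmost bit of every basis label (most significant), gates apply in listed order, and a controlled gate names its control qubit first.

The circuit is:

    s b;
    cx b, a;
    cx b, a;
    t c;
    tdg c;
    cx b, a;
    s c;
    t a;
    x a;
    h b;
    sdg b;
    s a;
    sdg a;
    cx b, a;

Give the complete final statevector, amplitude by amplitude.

After the circuit, the state carries amplitude -sqrt(2)*I/2 on |010>, sqrt(2)/2 on |100>, and 0 on every other basis state. Key observation: gates 3-6 undo each other exactly, leaving only the rest of the circuit to track.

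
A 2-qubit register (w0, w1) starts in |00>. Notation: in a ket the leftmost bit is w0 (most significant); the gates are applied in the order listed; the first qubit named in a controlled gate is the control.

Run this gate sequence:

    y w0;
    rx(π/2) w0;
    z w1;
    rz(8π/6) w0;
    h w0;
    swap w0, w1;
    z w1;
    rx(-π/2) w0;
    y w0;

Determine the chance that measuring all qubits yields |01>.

Outcome |01> occurs with probability 1/4 - sqrt(3)/8.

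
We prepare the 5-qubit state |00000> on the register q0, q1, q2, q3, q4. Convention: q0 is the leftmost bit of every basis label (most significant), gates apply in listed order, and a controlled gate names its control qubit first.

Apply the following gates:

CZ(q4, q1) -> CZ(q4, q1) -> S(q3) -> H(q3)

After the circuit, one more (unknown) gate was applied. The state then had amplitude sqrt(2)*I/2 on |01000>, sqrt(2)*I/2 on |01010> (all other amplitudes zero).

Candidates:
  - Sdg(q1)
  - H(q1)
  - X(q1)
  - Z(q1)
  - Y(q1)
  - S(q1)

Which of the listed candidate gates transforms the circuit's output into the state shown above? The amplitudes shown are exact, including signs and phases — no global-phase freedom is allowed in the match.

It was Y(q1) that produced the state shown.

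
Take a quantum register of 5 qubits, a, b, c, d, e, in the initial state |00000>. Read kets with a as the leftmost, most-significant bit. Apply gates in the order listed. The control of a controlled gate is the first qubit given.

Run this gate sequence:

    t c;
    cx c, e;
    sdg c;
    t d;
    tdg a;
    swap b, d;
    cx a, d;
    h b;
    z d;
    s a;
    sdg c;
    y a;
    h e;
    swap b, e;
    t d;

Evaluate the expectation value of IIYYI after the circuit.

The expectation value of IIYYI is 0.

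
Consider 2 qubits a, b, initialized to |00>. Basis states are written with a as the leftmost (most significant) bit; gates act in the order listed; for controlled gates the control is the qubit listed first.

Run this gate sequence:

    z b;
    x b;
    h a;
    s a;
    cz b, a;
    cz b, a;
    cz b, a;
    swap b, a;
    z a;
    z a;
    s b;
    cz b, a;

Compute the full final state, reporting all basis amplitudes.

After the circuit, the state carries amplitude 0 on |00>, 0 on |01>, sqrt(2)/2 on |10>, -sqrt(2)/2 on |11>. Key observation: gates 5-6 undo each other exactly, leaving only the rest of the circuit to track.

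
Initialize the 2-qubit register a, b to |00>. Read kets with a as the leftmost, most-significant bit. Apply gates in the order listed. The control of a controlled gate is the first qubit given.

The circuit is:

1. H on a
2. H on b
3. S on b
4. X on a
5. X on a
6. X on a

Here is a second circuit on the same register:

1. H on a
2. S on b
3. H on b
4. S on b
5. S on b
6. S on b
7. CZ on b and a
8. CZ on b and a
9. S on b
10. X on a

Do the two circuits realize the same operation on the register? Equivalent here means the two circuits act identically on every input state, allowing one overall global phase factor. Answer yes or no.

No: there is an input state on which the two circuits produce genuinely different outputs (not merely differing by a phase).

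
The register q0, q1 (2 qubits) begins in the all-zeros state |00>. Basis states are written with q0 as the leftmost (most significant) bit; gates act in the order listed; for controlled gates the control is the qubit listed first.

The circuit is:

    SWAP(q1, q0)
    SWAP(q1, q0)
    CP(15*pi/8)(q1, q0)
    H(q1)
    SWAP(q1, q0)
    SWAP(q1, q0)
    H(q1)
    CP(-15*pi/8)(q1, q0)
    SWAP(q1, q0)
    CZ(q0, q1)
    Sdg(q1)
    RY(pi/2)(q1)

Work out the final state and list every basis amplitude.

The final amplitudes are sqrt(2)/2 on |00>, sqrt(2)/2 on |01>, 0 on |10>, 0 on |11>. Key observation: the block from step 2 through step 9 cancels to the identity and can be dropped.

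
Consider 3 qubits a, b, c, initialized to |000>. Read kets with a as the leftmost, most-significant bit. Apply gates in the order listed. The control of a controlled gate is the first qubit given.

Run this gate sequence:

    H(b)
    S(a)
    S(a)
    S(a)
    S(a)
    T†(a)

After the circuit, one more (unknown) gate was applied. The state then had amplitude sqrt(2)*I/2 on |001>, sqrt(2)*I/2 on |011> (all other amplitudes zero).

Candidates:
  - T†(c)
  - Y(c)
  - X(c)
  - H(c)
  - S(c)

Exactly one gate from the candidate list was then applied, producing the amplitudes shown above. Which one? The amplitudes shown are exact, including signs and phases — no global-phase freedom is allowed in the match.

The applied gate was Y(c).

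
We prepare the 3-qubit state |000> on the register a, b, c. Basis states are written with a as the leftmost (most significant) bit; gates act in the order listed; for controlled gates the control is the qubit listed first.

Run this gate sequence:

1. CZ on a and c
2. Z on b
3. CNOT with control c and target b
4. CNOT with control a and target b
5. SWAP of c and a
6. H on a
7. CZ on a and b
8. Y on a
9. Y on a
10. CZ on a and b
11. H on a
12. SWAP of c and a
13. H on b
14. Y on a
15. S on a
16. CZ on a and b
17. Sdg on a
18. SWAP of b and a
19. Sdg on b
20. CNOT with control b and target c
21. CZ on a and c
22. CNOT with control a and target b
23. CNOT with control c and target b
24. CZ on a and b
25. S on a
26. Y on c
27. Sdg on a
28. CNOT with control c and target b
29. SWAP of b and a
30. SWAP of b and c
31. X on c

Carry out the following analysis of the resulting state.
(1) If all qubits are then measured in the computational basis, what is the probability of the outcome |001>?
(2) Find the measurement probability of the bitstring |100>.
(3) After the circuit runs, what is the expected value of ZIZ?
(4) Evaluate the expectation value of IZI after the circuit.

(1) A full measurement returns |001> with probability 1/2. Key observation: gates 5-12 undo each other exactly, leaving only the rest of the circuit to track.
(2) A full measurement returns |100> with probability 1/2.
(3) The observable ZIZ averages to -1.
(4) The expectation value of IZI is 1.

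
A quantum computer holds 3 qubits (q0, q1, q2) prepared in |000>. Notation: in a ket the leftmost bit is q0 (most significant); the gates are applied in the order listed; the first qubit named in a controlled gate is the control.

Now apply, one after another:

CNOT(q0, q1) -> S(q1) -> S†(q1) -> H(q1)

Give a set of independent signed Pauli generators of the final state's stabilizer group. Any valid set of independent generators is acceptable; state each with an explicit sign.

The stabilizer group can be generated by +IXI, +ZII, +IIZ, among other valid generating sets. Key observation: gates 2-3 undo each other exactly, leaving only the rest of the circuit to track.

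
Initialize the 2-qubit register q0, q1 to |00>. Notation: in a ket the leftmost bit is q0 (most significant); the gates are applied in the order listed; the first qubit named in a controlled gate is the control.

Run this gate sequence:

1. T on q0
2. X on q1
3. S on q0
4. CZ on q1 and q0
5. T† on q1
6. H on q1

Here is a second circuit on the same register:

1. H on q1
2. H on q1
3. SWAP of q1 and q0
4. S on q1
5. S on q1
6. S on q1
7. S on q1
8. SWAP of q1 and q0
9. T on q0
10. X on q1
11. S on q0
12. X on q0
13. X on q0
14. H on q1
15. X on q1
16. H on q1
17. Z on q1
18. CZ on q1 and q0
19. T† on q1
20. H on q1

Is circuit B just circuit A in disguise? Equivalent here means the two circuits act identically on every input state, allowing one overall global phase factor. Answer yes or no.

Yes — the two circuits implement the same unitary up to a global phase.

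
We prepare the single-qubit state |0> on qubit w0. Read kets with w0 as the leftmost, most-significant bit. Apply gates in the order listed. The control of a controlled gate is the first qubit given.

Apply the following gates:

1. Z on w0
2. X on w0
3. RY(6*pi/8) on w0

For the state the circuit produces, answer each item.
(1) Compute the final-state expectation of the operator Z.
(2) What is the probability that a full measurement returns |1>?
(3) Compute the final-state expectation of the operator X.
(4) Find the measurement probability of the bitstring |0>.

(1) The observable Z averages to sqrt(2)/2.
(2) A full measurement returns |1> with probability 1/2 - sqrt(2)/4.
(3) In the final state, X has expectation -sqrt(2)/2.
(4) A full measurement returns |0> with probability sqrt(2)/4 + 1/2.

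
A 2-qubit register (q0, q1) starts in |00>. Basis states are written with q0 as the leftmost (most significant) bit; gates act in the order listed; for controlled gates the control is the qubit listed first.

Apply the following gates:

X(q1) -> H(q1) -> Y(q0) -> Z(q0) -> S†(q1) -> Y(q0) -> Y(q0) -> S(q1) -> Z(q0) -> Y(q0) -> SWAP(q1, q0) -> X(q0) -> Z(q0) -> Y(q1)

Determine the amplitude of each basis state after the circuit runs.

The final amplitudes are 0 on |00>, -sqrt(2)*I/2 on |01>, 0 on |10>, -sqrt(2)*I/2 on |11>. Key observation: the block from step 3 through step 10 cancels to the identity and can be dropped.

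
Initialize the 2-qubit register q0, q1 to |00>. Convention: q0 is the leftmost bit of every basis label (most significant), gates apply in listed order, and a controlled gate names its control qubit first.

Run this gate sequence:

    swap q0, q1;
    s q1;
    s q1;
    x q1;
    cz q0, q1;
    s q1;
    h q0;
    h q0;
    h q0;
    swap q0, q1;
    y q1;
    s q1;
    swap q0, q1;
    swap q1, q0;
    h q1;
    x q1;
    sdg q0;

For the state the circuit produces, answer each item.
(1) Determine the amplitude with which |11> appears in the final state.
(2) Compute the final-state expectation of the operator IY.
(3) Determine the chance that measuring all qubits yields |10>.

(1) The final state's coefficient on |11> equals -1/2 - I/2.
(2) The observable IY averages to -1.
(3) The probability of measuring |10> is 1/2.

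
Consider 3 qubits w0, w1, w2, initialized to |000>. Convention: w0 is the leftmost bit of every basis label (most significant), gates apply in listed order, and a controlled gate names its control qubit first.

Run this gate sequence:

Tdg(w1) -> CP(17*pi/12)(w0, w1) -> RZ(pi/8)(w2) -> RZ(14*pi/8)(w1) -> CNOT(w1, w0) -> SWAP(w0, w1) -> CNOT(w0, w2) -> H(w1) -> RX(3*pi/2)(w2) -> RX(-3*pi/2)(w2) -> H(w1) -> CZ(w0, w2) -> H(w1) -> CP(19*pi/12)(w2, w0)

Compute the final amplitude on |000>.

|000> carries amplitude -sqrt(2)*exp(I*pi/16)/2 in the final state. Key observation: the block from step 8 through step 11 cancels to the identity and can be dropped.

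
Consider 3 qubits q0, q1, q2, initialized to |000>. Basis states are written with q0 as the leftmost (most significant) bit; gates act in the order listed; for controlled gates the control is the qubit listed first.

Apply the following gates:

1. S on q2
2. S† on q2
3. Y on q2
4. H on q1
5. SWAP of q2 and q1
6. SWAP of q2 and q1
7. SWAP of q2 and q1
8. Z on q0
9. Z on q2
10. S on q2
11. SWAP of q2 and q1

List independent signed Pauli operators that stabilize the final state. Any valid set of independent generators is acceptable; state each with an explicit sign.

One valid set of independent stabilizer generators is -IYI, +ZII, -IIZ (any independent generating set of the same group is equally correct). Key observation: the block from step 6 through step 7 cancels to the identity and can be dropped.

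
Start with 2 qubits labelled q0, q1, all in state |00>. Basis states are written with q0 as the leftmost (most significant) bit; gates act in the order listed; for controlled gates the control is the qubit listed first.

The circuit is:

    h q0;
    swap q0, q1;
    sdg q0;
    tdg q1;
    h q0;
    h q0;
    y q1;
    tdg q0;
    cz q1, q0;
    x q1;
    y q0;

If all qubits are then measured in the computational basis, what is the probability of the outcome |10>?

Outcome |10> occurs with probability 1/2.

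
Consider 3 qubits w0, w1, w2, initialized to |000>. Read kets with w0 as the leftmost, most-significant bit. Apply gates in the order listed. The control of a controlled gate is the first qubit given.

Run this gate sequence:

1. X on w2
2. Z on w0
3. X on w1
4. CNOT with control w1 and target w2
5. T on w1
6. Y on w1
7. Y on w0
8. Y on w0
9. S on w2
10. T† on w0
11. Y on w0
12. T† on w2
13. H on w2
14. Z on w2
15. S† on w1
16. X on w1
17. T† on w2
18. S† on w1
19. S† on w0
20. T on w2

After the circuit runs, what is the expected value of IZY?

The expectation value of IZY is 0.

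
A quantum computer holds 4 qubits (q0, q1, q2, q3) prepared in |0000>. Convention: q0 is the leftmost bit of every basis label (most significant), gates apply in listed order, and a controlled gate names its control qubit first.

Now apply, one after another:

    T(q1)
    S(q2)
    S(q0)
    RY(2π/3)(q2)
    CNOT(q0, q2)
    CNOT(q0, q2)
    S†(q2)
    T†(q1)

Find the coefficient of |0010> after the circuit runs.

The final state's coefficient on |0010> equals -sqrt(3)*I/2.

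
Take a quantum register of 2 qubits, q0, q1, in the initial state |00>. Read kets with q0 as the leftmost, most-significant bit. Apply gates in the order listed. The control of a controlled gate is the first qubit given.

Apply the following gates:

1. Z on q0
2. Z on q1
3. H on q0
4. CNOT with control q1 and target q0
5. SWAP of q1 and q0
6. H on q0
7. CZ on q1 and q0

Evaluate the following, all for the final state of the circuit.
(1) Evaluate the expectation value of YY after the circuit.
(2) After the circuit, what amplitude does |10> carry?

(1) In the final state, YY has expectation 1.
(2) |10> carries amplitude 1/2 in the final state.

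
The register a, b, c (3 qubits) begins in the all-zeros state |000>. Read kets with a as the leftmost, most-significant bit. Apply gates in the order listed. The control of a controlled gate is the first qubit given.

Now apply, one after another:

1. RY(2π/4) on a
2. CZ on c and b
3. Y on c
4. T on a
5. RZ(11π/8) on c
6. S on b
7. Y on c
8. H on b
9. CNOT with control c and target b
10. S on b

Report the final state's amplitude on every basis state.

The final amplitudes are exp(11*I*pi/16)/2 on |000>, 0 on |001>, -exp(3*I*pi/16)/2 on |010>, 0 on |011>, exp(15*I*pi/16)/2 on |100>, 0 on |101>, -exp(7*I*pi/16)/2 on |110>, 0 on |111>.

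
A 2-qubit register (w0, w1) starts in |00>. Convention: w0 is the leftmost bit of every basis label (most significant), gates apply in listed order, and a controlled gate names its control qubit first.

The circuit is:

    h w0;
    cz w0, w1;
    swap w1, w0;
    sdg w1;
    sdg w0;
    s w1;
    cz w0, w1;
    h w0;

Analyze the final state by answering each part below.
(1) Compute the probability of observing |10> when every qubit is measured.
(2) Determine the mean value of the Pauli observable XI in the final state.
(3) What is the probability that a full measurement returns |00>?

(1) Outcome |10> occurs with probability 1/4.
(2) The expectation value of XI is 1.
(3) Outcome |00> occurs with probability 1/4.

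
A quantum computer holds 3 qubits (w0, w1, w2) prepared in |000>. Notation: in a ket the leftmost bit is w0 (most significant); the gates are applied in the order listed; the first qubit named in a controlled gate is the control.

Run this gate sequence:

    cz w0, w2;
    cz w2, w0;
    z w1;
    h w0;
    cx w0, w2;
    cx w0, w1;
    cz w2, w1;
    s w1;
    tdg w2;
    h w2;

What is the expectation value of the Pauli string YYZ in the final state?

The observable YYZ averages to sqrt(2)/2.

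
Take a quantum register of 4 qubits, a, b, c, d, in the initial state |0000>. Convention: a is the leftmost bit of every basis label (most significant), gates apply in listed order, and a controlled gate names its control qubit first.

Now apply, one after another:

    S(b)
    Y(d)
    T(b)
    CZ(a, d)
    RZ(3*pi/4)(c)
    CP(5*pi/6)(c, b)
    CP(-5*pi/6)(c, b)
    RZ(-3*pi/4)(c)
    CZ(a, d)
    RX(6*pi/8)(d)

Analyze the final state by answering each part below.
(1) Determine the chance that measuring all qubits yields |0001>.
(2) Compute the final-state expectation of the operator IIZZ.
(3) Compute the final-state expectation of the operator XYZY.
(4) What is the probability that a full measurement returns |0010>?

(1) A full measurement returns |0001> with probability 1/2 - sqrt(2)/4. Key observation: the block from step 4 through step 9 cancels to the identity and can be dropped.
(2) The observable IIZZ averages to sqrt(2)/2.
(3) The observable XYZY averages to 0.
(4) The probability of measuring |0010> is 0.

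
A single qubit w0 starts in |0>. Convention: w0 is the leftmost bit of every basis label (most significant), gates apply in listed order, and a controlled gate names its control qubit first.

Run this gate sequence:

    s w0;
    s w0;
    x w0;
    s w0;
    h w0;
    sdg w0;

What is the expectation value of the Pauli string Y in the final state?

The expectation value of Y is 1.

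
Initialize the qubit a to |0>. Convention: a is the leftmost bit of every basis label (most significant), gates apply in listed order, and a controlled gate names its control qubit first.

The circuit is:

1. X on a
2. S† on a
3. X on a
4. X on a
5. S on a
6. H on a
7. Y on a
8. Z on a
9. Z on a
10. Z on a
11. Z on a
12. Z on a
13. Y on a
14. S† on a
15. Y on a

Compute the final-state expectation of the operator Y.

In the final state, Y has expectation -1. Key observation: the block from step 9 through step 12 cancels to the identity and can be dropped.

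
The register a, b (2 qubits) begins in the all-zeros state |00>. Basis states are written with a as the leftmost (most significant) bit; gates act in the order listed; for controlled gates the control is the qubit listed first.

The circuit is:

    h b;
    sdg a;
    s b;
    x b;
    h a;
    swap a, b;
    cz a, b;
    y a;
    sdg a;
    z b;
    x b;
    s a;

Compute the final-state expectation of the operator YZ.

The expectation value of YZ is 1.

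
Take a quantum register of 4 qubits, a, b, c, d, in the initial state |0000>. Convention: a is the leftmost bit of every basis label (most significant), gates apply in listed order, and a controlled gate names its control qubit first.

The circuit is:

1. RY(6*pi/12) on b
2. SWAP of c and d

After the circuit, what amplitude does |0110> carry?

|0110> carries amplitude 0 in the final state.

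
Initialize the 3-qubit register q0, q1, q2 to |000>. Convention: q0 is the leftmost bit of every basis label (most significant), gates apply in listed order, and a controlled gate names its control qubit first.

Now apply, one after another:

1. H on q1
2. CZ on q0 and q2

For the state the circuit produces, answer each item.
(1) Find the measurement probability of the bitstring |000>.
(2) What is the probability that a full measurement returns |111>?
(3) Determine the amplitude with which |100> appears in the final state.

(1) A full measurement returns |000> with probability 1/2.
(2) A full measurement returns |111> with probability 0.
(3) The amplitude on |100> is 0.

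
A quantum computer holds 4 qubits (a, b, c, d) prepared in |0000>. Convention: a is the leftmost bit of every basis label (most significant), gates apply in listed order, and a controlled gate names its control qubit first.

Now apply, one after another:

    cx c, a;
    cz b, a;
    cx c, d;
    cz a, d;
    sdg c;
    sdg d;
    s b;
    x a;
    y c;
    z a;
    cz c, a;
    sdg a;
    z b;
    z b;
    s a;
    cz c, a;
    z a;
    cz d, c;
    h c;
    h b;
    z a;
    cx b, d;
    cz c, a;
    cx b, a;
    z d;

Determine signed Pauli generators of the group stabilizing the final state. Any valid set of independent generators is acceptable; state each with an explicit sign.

One valid set of independent stabilizer generators is -XXIX, +IIXI, -ZIIZ, +IZIZ (any independent generating set of the same group is equally correct). Key observation: the block from step 10 through step 17 cancels to the identity and can be dropped.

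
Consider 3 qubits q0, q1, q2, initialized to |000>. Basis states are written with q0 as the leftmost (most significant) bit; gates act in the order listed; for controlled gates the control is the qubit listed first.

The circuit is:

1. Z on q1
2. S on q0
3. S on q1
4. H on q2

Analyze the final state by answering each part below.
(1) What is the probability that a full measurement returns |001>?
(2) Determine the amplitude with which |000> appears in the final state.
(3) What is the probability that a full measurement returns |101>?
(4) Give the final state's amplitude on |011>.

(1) Outcome |001> occurs with probability 1/2.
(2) The final state's coefficient on |000> equals sqrt(2)/2.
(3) Outcome |101> occurs with probability 0.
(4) The amplitude on |011> is 0.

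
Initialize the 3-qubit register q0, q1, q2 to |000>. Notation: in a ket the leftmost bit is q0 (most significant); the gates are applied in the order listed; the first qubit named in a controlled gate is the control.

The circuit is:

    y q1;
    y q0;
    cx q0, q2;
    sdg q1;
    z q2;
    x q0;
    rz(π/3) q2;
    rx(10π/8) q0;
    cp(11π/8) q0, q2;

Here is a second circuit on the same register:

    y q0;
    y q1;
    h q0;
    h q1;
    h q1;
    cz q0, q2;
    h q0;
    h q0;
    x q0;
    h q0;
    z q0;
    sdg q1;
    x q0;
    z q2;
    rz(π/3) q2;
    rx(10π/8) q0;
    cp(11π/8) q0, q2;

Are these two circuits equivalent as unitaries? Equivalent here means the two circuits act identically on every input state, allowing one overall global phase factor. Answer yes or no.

No — the two circuits implement different unitaries, even allowing a global phase.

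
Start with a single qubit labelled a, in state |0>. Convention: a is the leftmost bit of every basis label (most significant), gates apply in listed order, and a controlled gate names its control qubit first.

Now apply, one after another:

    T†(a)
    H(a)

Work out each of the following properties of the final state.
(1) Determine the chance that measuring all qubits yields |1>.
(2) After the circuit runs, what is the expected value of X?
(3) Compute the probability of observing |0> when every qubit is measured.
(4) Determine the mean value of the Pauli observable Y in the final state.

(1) A full measurement returns |1> with probability 1/2.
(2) In the final state, X has expectation 1.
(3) Outcome |0> occurs with probability 1/2.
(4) The observable Y averages to 0.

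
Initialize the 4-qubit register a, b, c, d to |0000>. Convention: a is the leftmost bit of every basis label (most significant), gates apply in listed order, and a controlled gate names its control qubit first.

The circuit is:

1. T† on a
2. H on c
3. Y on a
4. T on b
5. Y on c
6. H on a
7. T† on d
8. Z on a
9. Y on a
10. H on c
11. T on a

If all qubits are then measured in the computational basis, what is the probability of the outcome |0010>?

A full measurement returns |0010> with probability 1/2.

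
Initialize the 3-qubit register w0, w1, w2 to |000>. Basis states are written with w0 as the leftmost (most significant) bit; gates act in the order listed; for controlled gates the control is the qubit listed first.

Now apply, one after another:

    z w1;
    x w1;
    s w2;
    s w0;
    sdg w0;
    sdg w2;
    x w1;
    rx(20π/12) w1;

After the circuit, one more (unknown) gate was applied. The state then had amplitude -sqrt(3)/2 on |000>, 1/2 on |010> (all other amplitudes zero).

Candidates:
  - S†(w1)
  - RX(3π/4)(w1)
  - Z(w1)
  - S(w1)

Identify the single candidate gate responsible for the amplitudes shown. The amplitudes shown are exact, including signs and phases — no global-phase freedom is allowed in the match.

It was S(w1) that produced the state shown. Key observation: steps 3-6 multiply out to the identity, so the circuit reduces to the remaining gates.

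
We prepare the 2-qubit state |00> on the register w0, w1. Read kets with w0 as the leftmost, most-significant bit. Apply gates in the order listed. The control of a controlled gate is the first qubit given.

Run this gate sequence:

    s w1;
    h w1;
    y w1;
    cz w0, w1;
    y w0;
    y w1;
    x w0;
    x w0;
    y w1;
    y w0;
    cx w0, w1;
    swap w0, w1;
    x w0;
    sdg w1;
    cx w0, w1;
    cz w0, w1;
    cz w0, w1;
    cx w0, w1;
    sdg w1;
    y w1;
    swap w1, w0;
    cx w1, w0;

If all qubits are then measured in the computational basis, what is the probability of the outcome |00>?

The probability of measuring |00> is 0. Key observation: the block from step 6 through step 9 cancels to the identity and can be dropped.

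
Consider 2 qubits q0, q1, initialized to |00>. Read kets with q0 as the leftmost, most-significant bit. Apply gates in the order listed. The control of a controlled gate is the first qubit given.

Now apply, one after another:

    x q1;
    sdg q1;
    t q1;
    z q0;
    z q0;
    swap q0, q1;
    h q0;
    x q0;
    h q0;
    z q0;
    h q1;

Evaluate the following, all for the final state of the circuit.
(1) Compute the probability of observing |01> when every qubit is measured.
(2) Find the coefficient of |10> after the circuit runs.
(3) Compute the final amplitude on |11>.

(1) Outcome |01> occurs with probability 0. Key observation: steps 7-10 multiply out to the identity, so the circuit reduces to the remaining gates.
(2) The amplitude on |10> is -sqrt(2)*exp(3*I*pi/4)/2.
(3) |11> carries amplitude -sqrt(2)*exp(3*I*pi/4)/2 in the final state.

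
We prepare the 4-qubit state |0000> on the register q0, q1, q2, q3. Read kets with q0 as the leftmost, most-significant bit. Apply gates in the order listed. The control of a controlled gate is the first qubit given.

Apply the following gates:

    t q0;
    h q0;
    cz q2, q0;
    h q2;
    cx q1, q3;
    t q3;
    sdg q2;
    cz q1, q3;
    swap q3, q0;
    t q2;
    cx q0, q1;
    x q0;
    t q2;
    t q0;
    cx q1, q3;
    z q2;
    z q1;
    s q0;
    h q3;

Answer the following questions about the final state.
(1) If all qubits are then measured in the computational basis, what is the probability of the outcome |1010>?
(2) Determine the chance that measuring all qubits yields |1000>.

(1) A full measurement returns |1010> with probability 1/2.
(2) Outcome |1000> occurs with probability 1/2.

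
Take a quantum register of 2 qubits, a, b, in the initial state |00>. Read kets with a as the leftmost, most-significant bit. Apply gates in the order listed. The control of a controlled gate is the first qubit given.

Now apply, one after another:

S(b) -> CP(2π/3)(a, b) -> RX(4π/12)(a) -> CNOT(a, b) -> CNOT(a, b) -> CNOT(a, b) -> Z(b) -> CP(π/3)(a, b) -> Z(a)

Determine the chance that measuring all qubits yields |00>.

The probability of measuring |00> is 3/4. Key observation: the block from step 4 through step 5 cancels to the identity and can be dropped.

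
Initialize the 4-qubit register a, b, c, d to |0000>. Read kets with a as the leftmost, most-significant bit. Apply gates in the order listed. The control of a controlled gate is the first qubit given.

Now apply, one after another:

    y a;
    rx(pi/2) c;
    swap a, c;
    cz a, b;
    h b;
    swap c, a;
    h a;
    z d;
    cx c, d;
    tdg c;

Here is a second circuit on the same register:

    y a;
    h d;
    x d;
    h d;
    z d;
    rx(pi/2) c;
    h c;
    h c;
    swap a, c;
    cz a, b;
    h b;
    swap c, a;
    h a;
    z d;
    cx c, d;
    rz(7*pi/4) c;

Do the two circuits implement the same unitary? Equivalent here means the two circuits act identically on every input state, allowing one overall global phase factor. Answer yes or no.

Yes: on every input state the two circuits agree up to one overall phase factor.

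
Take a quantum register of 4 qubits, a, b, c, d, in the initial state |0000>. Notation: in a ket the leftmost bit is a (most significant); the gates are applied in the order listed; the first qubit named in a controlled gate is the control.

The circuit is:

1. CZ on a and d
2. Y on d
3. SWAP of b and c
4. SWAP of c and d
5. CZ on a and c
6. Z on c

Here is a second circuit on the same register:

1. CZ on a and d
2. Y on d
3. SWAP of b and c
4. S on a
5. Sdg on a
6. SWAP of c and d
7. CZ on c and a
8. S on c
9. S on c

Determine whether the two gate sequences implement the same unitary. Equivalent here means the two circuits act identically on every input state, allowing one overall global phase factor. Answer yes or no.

Yes, they are equivalent — the unitaries differ by at most a global phase.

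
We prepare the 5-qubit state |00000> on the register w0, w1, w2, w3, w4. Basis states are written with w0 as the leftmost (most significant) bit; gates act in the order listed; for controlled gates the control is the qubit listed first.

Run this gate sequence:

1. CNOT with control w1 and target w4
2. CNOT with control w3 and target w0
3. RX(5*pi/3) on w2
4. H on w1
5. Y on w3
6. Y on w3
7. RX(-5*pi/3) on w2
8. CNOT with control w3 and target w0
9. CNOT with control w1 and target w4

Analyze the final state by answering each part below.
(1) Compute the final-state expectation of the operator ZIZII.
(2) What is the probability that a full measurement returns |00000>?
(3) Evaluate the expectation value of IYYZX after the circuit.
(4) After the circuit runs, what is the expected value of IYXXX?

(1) In the final state, ZIZII has expectation 1.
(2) The probability of measuring |00000> is 1/2.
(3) The observable IYYZX averages to 0.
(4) The expectation value of IYXXX is 0.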